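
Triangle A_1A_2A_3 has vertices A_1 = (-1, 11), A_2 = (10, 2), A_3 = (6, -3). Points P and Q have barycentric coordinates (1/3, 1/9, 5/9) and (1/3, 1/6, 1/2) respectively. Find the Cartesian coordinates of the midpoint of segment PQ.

(38/9, 85/36)

Barycentric coordinates of the midpoint are the average: (1/3, 5/36, 19/36).
Converting: (1/3)·A_1 + (5/36)·A_2 + (19/36)·A_3 = (38/9, 85/36).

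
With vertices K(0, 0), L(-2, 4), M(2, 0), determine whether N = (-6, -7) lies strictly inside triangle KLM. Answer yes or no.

Barycentric coordinates of N: (15/2, -7/4, -19/4).
The three coordinates are positive, negative, negative; a point is interior exactly when all three are positive.

no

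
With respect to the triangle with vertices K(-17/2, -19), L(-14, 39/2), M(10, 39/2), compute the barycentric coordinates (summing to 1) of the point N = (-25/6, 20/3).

(1/3, 1/3, 1/3)

Signed area of the reference triangle: [KLM] = ½·((-17/2)·(39/2−(39/2)) + (-14)·(39/2−(-19)) + 10·(-19−(39/2))) = ½·(0 − 539 − 385) = -462.
[NLM] = ½·((-25/6)·(39/2−(39/2)) + (-14)·(39/2−(20/3)) + 10·(20/3−(39/2))) = ½·(0 − 539/3 − 385/3) = -154, so the K-coordinate is (-154)/(-462) = 1/3.
[KNM] = ½·((-17/2)·(20/3−(39/2)) + (-25/6)·(39/2−(-19)) + 10·(-19−(20/3))) = ½·(1309/12 − 1925/12 − 770/3) = -154, so the L-coordinate is 1/3.
[KLN] = ½·((-17/2)·(39/2−(20/3)) + (-14)·(20/3−(-19)) + (-25/6)·(-19−(39/2))) = ½·(-1309/12 − 1078/3 + 1925/12) = -154, so the M-coordinate is 1/3.
Check: 1/3 + 1/3 + 1/3 = 1.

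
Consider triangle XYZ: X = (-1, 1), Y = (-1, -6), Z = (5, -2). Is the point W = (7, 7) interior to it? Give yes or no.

Barycentric coordinates of W: (23/21, -10/7, 4/3).
The three coordinates are positive, negative, positive; a point is interior exactly when all three are positive.

no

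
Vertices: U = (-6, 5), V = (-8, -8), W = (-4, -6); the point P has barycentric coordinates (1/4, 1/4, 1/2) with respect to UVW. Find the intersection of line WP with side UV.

Line WP meets UV where the W-coordinate vanishes; zeroing P's W-weight and renormalizing leaves U, V-weights 1/4 : 1/4 → (1/2, 1/2).
So Q = (1/2)·U + (1/2)·V = (-7, -3/2).

(-7, -3/2)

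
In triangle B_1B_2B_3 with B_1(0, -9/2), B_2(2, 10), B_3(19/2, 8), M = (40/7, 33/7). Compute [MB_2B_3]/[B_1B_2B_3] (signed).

[B_1B_2B_3] = ½·(0·(10−8) + 2·(8−(-9/2)) + (19/2)·(-9/2−10)) = ½·(0 + 25 − 551/4) = -451/8.
[MB_2B_3] = ½·((40/7)·(10−8) + 2·(8−(33/7)) + (19/2)·(33/7−10)) = ½·(80/7 + 46/7 − 703/14) = -451/28, so the ratio is (-451/28)/(-451/8) = 2/7.

2/7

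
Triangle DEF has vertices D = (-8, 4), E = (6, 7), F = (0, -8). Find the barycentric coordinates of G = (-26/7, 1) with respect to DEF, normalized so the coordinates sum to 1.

Signed area of the reference triangle: [DEF] = ½·((-8)·(7−(-8)) + 6·(-8−4) + 0·(4−7)) = ½·(-120 − 72 + 0) = -96.
[GEF] = ½·((-26/7)·(7−(-8)) + 6·(-8−1) + 0·(1−7)) = ½·(-390/7 − 54 + 0) = -384/7, so the D-coordinate is (-384/7)/(-96) = 4/7.
[DGF] = ½·((-8)·(1−(-8)) + (-26/7)·(-8−4) + 0·(4−1)) = ½·(-72 + 312/7 + 0) = -96/7, so the E-coordinate is 1/7.
[DEG] = ½·((-8)·(7−1) + 6·(1−4) + (-26/7)·(4−7)) = ½·(-48 − 18 + 78/7) = -192/7, so the F-coordinate is 2/7.
Check: 4/7 + 1/7 + 2/7 = 1.

(4/7, 1/7, 2/7)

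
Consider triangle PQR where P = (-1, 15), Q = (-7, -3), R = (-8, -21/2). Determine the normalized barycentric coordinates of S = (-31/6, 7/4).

Signed area of the reference triangle: [PQR] = ½·((-1)·(-3−(-21/2)) + (-7)·(-21/2−15) + (-8)·(15−(-3))) = ½·(-15/2 + 357/2 − 144) = 27/2.
[SQR] = ½·((-31/6)·(-3−(-21/2)) + (-7)·(-21/2−(7/4)) + (-8)·(7/4−(-3))) = ½·(-155/4 + 343/4 − 38) = 9/2, so the P-coordinate is (9/2)/(27/2) = 1/3.
[PSR] = ½·((-1)·(7/4−(-21/2)) + (-31/6)·(-21/2−15) + (-8)·(15−(7/4))) = ½·(-49/4 + 527/4 − 106) = 27/4, so the Q-coordinate is 1/2.
[PQS] = ½·((-1)·(-3−(7/4)) + (-7)·(7/4−15) + (-31/6)·(15−(-3))) = ½·(19/4 + 371/4 − 93) = 9/4, so the R-coordinate is 1/6.
Check: 1/3 + 1/2 + 1/6 = 1.

(1/3, 1/2, 1/6)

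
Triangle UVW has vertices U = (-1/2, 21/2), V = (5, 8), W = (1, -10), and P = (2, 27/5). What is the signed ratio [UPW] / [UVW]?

2/5

[UVW] = ½·((-1/2)·(8−(-10)) + 5·(-10−(21/2)) + 1·(21/2−8)) = ½·(-9 − 205/2 + 5/2) = -109/2.
[UPW] = ½·((-1/2)·(27/5−(-10)) + 2·(-10−(21/2)) + 1·(21/2−(27/5))) = ½·(-77/10 − 41 + 51/10) = -109/5, so the ratio is (-109/5)/(-109/2) = 2/5.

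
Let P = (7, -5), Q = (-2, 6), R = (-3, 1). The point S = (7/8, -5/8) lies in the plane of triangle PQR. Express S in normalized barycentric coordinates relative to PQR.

(3/8, 1/8, 1/2)

Signed area of the reference triangle: [PQR] = ½·(7·(6−1) + (-2)·(1−(-5)) + (-3)·(-5−6)) = ½·(35 − 12 + 33) = 28.
[SQR] = ½·((7/8)·(6−1) + (-2)·(1−(-5/8)) + (-3)·(-5/8−6)) = ½·(35/8 − 13/4 + 159/8) = 21/2, so the P-coordinate is (21/2)/28 = 3/8.
[PSR] = ½·(7·(-5/8−1) + (7/8)·(1−(-5)) + (-3)·(-5−(-5/8))) = ½·(-91/8 + 21/4 + 105/8) = 7/2, so the Q-coordinate is 1/8.
[PQS] = ½·(7·(6−(-5/8)) + (-2)·(-5/8−(-5)) + (7/8)·(-5−6)) = ½·(371/8 − 35/4 − 77/8) = 14, so the R-coordinate is 1/2.
Check: 3/8 + 1/8 + 1/2 = 1.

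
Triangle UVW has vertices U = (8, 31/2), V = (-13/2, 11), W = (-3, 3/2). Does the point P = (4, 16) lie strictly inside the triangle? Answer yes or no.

Barycentric coordinates of P: (469/614, 123/307, -101/614).
The three coordinates are positive, positive, negative; a point is interior exactly when all three are positive.

no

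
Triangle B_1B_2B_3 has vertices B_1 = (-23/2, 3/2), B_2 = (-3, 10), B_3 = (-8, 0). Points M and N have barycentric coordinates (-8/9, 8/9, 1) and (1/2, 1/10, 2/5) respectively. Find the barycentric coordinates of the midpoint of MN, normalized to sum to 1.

Since both coordinate triples sum to 1, the midpoint's barycentrics are the componentwise average.
(-8/9+1/2)/2 = -7/36; similarly 89/180 and 7/10.

(-7/36, 89/180, 7/10)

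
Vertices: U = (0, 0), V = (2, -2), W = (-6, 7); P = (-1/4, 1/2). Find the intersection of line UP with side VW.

Barycentric coordinates of P with respect to UVW: (1/8, 5/8, 1/4).
On side VW the U-coordinate is zero; dropping P's U-weight 1/8 and renormalizing the remaining 5/8 : 1/4 gives weights 5/7, 2/7 on V, W.
Q = (5/7)·(2, -2) + (2/7)·(-6, 7) = (-2/7, 4/7).

(-2/7, 4/7)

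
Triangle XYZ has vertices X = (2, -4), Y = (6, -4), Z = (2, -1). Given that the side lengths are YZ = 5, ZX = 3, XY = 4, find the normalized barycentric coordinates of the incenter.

(5/12, 1/4, 1/3)

The incenter has barycentric coordinates proportional to the opposite side lengths: (5 : 3 : 4).
Normalizing by 5+3+4 = 12 gives (5/12, 1/4, 1/3).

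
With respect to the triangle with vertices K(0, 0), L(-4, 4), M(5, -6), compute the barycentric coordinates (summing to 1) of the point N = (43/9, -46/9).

Signed area of the reference triangle: [KLM] = ½·(0·(4−(-6)) + (-4)·(-6−0) + 5·(0−4)) = ½·(0 + 24 − 20) = 2.
[NLM] = ½·((43/9)·(4−(-6)) + (-4)·(-6−(-46/9)) + 5·(-46/9−4)) = ½·(430/9 + 32/9 − 410/9) = 26/9, so the K-coordinate is (26/9)/2 = 13/9.
[KNM] = ½·(0·(-46/9−(-6)) + (43/9)·(-6−0) + 5·(0−(-46/9))) = ½·(0 − 86/3 + 230/9) = -14/9, so the L-coordinate is -7/9.
[KLN] = ½·(0·(4−(-46/9)) + (-4)·(-46/9−0) + (43/9)·(0−4)) = ½·(0 + 184/9 − 172/9) = 2/3, so the M-coordinate is 1/3.

(13/9, -7/9, 1/3)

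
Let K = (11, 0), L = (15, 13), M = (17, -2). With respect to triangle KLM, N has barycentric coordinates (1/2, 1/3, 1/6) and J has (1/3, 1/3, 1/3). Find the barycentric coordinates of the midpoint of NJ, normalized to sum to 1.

(5/12, 1/3, 1/4)

Since both coordinate triples sum to 1, the midpoint's barycentrics are the componentwise average.
(1/2+1/3)/2 = 5/12; similarly 1/3 and 1/4.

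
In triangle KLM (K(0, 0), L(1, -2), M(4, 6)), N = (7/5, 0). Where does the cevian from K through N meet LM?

(7/4, 0)

Barycentric coordinates of N with respect to KLM: (1/5, 3/5, 1/5).
On side LM the K-coordinate is zero; dropping N's K-weight 1/5 and renormalizing the remaining 3/5 : 1/5 gives weights 3/4, 1/4 on L, M.
J = (3/4)·(1, -2) + (1/4)·(4, 6) = (7/4, 0).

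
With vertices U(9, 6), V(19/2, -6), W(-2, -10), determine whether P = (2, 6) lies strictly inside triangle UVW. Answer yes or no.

no

Barycentric coordinates of P: (6/5, -4/5, 3/5).
The three coordinates are positive, negative, positive; a point is interior exactly when all three are positive.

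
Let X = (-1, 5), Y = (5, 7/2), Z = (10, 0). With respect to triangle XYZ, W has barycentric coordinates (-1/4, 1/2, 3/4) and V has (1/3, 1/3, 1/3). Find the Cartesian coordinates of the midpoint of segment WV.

Barycentric coordinates of the midpoint are the average: (1/24, 5/12, 13/24).
Converting: (1/24)·X + (5/12)·Y + (13/24)·Z = (179/24, 5/3).

(179/24, 5/3)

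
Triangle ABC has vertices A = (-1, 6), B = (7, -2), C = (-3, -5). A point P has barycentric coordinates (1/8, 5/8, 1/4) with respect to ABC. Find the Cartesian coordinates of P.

P = (1/8)·A + (5/8)·B + (1/4)·C.
x-coordinate: (1/8)·(-1) + (5/8)·7 + (1/4)·(-3) = 7/2.
y-coordinate: (1/8)·6 + (5/8)·(-2) + (1/4)·(-5) = -7/4.

(7/2, -7/4)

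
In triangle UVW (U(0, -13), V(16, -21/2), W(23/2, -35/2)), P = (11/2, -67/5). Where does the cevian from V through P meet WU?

Barycentric coordinates of P with respect to UVW: (3/5, 1/5, 1/5).
On side WU the V-coordinate is zero; dropping P's V-weight 1/5 and renormalizing the remaining 1/5 : 3/5 gives weights 1/4, 3/4 on W, U.
Q = (1/4)·(23/2, -35/2) + (3/4)·(0, -13) = (23/8, -113/8).

(23/8, -113/8)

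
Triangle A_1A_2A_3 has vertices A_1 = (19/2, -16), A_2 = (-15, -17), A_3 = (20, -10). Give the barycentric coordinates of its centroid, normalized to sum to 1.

The centroid is the average of the vertices, so each weight is 1/3.

(1/3, 1/3, 1/3)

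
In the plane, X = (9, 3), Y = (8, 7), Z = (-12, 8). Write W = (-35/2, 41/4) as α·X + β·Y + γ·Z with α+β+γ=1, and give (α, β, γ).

Signed area of the reference triangle: [XYZ] = ½·(9·(7−8) + 8·(8−3) + (-12)·(3−7)) = ½·(-9 + 40 + 48) = 79/2.
[WYZ] = ½·((-35/2)·(7−8) + 8·(8−(41/4)) + (-12)·(41/4−7)) = ½·(35/2 − 18 − 39) = -79/4, so the X-coordinate is (-79/4)/(79/2) = -1/2.
[XWZ] = ½·(9·(41/4−8) + (-35/2)·(8−3) + (-12)·(3−(41/4))) = ½·(81/4 − 175/2 + 87) = 79/8, so the Y-coordinate is 1/4.
[XYW] = ½·(9·(7−(41/4)) + 8·(41/4−3) + (-35/2)·(3−7)) = ½·(-117/4 + 58 + 70) = 395/8, so the Z-coordinate is 5/4.

(-1/2, 1/4, 5/4)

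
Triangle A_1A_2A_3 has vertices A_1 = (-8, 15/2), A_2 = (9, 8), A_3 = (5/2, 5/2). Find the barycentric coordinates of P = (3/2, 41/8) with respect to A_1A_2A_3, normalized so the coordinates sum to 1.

Signed area of the reference triangle: [A_1A_2A_3] = ½·((-8)·(8−(5/2)) + 9·(5/2−(15/2)) + (5/2)·(15/2−8)) = ½·(-44 − 45 − 5/4) = -361/8.
[PA_2A_3] = ½·((3/2)·(8−(5/2)) + 9·(5/2−(41/8)) + (5/2)·(41/8−8)) = ½·(33/4 − 189/8 − 115/16) = -361/32, so the A_1-coordinate is (-361/32)/(-361/8) = 1/4.
[A_1PA_3] = ½·((-8)·(41/8−(5/2)) + (3/2)·(5/2−(15/2)) + (5/2)·(15/2−(41/8))) = ½·(-21 − 15/2 + 95/16) = -361/32, so the A_2-coordinate is 1/4.
[A_1A_2P] = ½·((-8)·(8−(41/8)) + 9·(41/8−(15/2)) + (3/2)·(15/2−8)) = ½·(-23 − 171/8 − 3/4) = -361/16, so the A_3-coordinate is 1/2.

(1/4, 1/4, 1/2)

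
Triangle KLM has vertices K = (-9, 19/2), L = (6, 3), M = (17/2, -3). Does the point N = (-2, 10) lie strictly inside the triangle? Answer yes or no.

no

Barycentric coordinates of N: (122/295, 77/59, -212/295).
The three coordinates are positive, positive, negative; a point is interior exactly when all three are positive.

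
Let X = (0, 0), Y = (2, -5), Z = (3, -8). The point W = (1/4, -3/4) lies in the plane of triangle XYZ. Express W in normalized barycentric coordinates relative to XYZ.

(1, -1/4, 1/4)

Signed area of the reference triangle: [XYZ] = ½·(0·(-5−(-8)) + 2·(-8−0) + 3·(0−(-5))) = ½·(0 − 16 + 15) = -1/2.
[WYZ] = ½·((1/4)·(-5−(-8)) + 2·(-8−(-3/4)) + 3·(-3/4−(-5))) = ½·(3/4 − 29/2 + 51/4) = -1/2, so the X-coordinate is (-1/2)/(-1/2) = 1.
[XWZ] = ½·(0·(-3/4−(-8)) + (1/4)·(-8−0) + 3·(0−(-3/4))) = ½·(0 − 2 + 9/4) = 1/8, so the Y-coordinate is -1/4.
[XYW] = ½·(0·(-5−(-3/4)) + 2·(-3/4−0) + (1/4)·(0−(-5))) = ½·(0 − 3/2 + 5/4) = -1/8, so the Z-coordinate is 1/4.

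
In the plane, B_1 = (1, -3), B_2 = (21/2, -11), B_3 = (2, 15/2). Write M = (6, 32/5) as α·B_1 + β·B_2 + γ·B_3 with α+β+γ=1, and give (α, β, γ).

Signed area of the reference triangle: [B_1B_2B_3] = ½·(1·(-11−(15/2)) + (21/2)·(15/2−(-3)) + 2·(-3−(-11))) = ½·(-37/2 + 441/4 + 16) = 431/8.
[MB_2B_3] = ½·(6·(-11−(15/2)) + (21/2)·(15/2−(32/5)) + 2·(32/5−(-11))) = ½·(-111 + 231/20 + 174/5) = -1293/40, so the B_1-coordinate is (-1293/40)/(431/8) = -3/5.
[B_1MB_3] = ½·(1·(32/5−(15/2)) + 6·(15/2−(-3)) + 2·(-3−(32/5))) = ½·(-11/10 + 63 − 94/5) = 431/20, so the B_2-coordinate is 2/5.
[B_1B_2M] = ½·(1·(-11−(32/5)) + (21/2)·(32/5−(-3)) + 6·(-3−(-11))) = ½·(-87/5 + 987/10 + 48) = 1293/20, so the B_3-coordinate is 6/5.

(-3/5, 2/5, 6/5)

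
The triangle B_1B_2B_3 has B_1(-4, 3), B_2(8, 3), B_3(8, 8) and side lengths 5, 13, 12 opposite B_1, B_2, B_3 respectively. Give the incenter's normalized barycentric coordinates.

(1/6, 13/30, 2/5)

The incenter has barycentric coordinates proportional to the opposite side lengths: (5 : 13 : 12).
Normalizing by 5+13+12 = 30 gives (1/6, 13/30, 2/5).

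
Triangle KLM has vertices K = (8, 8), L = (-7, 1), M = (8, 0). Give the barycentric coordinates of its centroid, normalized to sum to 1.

(1/3, 1/3, 1/3)

The centroid is the average of the vertices, so each weight is 1/3.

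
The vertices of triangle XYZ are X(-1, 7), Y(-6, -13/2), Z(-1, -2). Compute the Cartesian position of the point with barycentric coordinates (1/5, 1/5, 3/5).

W = (1/5)·X + (1/5)·Y + (3/5)·Z.
x-coordinate: (1/5)·(-1) + (1/5)·(-6) + (3/5)·(-1) = -2.
y-coordinate: (1/5)·7 + (1/5)·(-13/2) + (3/5)·(-2) = -11/10.

(-2, -11/10)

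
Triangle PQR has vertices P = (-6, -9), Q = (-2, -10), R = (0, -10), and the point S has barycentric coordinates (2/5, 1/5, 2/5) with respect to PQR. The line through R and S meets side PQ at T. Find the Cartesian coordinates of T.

(-14/3, -28/3)

Line RS meets PQ where the R-coordinate vanishes; zeroing S's R-weight and renormalizing leaves P, Q-weights 2/5 : 1/5 → (2/3, 1/3).
So T = (2/3)·P + (1/3)·Q = (-14/3, -28/3).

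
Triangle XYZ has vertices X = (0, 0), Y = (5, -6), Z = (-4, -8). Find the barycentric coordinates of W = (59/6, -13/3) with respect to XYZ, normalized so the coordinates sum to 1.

Signed area of the reference triangle: [XYZ] = ½·(0·(-6−(-8)) + 5·(-8−0) + (-4)·(0−(-6))) = ½·(0 − 40 − 24) = -32.
[WYZ] = ½·((59/6)·(-6−(-8)) + 5·(-8−(-13/3)) + (-4)·(-13/3−(-6))) = ½·(59/3 − 55/3 − 20/3) = -8/3, so the X-coordinate is (-8/3)/(-32) = 1/12.
[XWZ] = ½·(0·(-13/3−(-8)) + (59/6)·(-8−0) + (-4)·(0−(-13/3))) = ½·(0 − 236/3 − 52/3) = -48, so the Y-coordinate is 3/2.
[XYW] = ½·(0·(-6−(-13/3)) + 5·(-13/3−0) + (59/6)·(0−(-6))) = ½·(0 − 65/3 + 59) = 56/3, so the Z-coordinate is -7/12.

(1/12, 3/2, -7/12)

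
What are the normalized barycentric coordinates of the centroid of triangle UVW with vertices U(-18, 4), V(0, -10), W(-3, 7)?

(1/3, 1/3, 1/3)

The centroid is the average of the vertices, so each weight is 1/3.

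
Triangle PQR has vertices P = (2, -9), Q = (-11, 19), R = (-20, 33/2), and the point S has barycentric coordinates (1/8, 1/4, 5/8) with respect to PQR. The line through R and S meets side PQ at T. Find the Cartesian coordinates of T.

(-20/3, 29/3)

Line RS meets PQ where the R-coordinate vanishes; zeroing S's R-weight and renormalizing leaves P, Q-weights 1/8 : 1/4 → (1/3, 2/3).
So T = (1/3)·P + (2/3)·Q = (-20/3, 29/3).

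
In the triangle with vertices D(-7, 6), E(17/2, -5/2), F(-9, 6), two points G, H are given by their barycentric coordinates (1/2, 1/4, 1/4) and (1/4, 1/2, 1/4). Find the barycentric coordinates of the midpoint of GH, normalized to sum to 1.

(3/8, 3/8, 1/4)

Since both coordinate triples sum to 1, the midpoint's barycentrics are the componentwise average.
(1/2+1/4)/2 = 3/8; similarly 3/8 and 1/4.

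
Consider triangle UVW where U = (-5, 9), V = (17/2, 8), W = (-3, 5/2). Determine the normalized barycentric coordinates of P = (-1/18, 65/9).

(4/9, 1/3, 2/9)

Signed area of the reference triangle: [UVW] = ½·((-5)·(8−(5/2)) + (17/2)·(5/2−9) + (-3)·(9−8)) = ½·(-55/2 − 221/4 − 3) = -343/8.
[PVW] = ½·((-1/18)·(8−(5/2)) + (17/2)·(5/2−(65/9)) + (-3)·(65/9−8)) = ½·(-11/36 − 1445/36 + 7/3) = -343/18, so the U-coordinate is (-343/18)/(-343/8) = 4/9.
[UPW] = ½·((-5)·(65/9−(5/2)) + (-1/18)·(5/2−9) + (-3)·(9−(65/9))) = ½·(-425/18 + 13/36 − 16/3) = -343/24, so the V-coordinate is 1/3.
[UVP] = ½·((-5)·(8−(65/9)) + (17/2)·(65/9−9) + (-1/18)·(9−8)) = ½·(-35/9 − 136/9 − 1/18) = -343/36, so the W-coordinate is 2/9.
Check: 4/9 + 1/3 + 2/9 = 1.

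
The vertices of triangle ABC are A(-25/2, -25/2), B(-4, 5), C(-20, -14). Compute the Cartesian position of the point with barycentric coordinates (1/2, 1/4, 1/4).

P = (1/2)·A + (1/4)·B + (1/4)·C.
x-coordinate: (1/2)·(-25/2) + (1/4)·(-4) + (1/4)·(-20) = -49/4.
y-coordinate: (1/2)·(-25/2) + (1/4)·5 + (1/4)·(-14) = -17/2.

(-49/4, -17/2)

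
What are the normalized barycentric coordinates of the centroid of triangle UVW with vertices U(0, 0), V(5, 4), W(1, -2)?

The centroid is the average of the vertices, so each weight is 1/3.

(1/3, 1/3, 1/3)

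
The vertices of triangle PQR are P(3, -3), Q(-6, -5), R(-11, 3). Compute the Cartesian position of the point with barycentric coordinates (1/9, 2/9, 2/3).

S = (1/9)·P + (2/9)·Q + (2/3)·R.
x-coordinate: (1/9)·3 + (2/9)·(-6) + (2/3)·(-11) = -25/3.
y-coordinate: (1/9)·(-3) + (2/9)·(-5) + (2/3)·3 = 5/9.

(-25/3, 5/9)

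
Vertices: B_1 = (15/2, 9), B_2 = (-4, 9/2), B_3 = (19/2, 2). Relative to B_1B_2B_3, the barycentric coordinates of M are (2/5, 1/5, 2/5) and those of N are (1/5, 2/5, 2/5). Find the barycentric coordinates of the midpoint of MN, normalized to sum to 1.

(3/10, 3/10, 2/5)

Since both coordinate triples sum to 1, the midpoint's barycentrics are the componentwise average.
(2/5+1/5)/2 = 3/10; similarly 3/10 and 2/5.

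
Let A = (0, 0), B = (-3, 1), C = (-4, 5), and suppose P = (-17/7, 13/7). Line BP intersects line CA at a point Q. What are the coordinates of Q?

Barycentric coordinates of P with respect to ABC: (2/7, 3/7, 2/7).
On side CA the B-coordinate is zero; dropping P's B-weight 3/7 and renormalizing the remaining 2/7 : 2/7 gives weights 1/2, 1/2 on C, A.
Q = (1/2)·(-4, 5) + (1/2)·(0, 0) = (-2, 5/2).

(-2, 5/2)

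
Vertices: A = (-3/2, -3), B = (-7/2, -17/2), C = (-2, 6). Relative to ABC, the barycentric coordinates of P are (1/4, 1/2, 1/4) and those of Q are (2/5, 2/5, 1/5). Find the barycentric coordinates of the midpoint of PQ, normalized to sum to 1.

Since both coordinate triples sum to 1, the midpoint's barycentrics are the componentwise average.
(1/4+2/5)/2 = 13/40; similarly 9/20 and 9/40.

(13/40, 9/20, 9/40)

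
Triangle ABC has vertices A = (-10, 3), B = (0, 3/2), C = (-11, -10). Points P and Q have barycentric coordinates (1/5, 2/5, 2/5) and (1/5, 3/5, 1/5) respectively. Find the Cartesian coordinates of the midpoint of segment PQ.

(-53/10, -33/20)

Barycentric coordinates of the midpoint are the average: (1/5, 1/2, 3/10).
Converting: (1/5)·A + (1/2)·B + (3/10)·C = (-53/10, -33/20).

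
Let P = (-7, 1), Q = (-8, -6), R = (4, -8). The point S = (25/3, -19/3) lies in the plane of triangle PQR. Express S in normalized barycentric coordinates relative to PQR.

Signed area of the reference triangle: [PQR] = ½·((-7)·(-6−(-8)) + (-8)·(-8−1) + 4·(1−(-6))) = ½·(-14 + 72 + 28) = 43.
[SQR] = ½·((25/3)·(-6−(-8)) + (-8)·(-8−(-19/3)) + 4·(-19/3−(-6))) = ½·(50/3 + 40/3 − 4/3) = 43/3, so the P-coordinate is (43/3)/43 = 1/3.
[PSR] = ½·((-7)·(-19/3−(-8)) + (25/3)·(-8−1) + 4·(1−(-19/3))) = ½·(-35/3 − 75 + 88/3) = -86/3, so the Q-coordinate is -2/3.
[PQS] = ½·((-7)·(-6−(-19/3)) + (-8)·(-19/3−1) + (25/3)·(1−(-6))) = ½·(-7/3 + 176/3 + 175/3) = 172/3, so the R-coordinate is 4/3.
Check: 1/3 − 2/3 + 4/3 = 1.

(1/3, -2/3, 4/3)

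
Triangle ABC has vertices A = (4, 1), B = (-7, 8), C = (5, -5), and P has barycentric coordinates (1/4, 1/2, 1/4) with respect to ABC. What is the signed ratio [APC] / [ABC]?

1/2

The signed ratio [APC]/[ABC] equals the barycentric coordinate of P at vertex B, which is 1/2.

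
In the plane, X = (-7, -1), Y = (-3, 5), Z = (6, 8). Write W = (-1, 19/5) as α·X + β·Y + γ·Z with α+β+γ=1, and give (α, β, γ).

(2/5, 1/5, 2/5)

Signed area of the reference triangle: [XYZ] = ½·((-7)·(5−8) + (-3)·(8−(-1)) + 6·(-1−5)) = ½·(21 − 27 − 36) = -21.
[WYZ] = ½·((-1)·(5−8) + (-3)·(8−(19/5)) + 6·(19/5−5)) = ½·(3 − 63/5 − 36/5) = -42/5, so the X-coordinate is (-42/5)/(-21) = 2/5.
[XWZ] = ½·((-7)·(19/5−8) + (-1)·(8−(-1)) + 6·(-1−(19/5))) = ½·(147/5 − 9 − 144/5) = -21/5, so the Y-coordinate is 1/5.
[XYW] = ½·((-7)·(5−(19/5)) + (-3)·(19/5−(-1)) + (-1)·(-1−5)) = ½·(-42/5 − 72/5 + 6) = -42/5, so the Z-coordinate is 2/5.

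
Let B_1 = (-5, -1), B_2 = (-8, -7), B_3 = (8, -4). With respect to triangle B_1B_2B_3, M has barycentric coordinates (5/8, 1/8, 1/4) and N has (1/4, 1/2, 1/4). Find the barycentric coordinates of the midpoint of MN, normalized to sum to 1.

(7/16, 5/16, 1/4)

Since both coordinate triples sum to 1, the midpoint's barycentrics are the componentwise average.
(5/8+1/4)/2 = 7/16; similarly 5/16 and 1/4.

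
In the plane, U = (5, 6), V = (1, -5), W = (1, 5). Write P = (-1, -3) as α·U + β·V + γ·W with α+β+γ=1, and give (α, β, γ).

Signed area of the reference triangle: [UVW] = ½·(5·(-5−5) + 1·(5−6) + 1·(6−(-5))) = ½·(-50 − 1 + 11) = -20.
[PVW] = ½·((-1)·(-5−5) + 1·(5−(-3)) + 1·(-3−(-5))) = ½·(10 + 8 + 2) = 10, so the U-coordinate is 10/(-20) = -1/2.
[UPW] = ½·(5·(-3−5) + (-1)·(5−6) + 1·(6−(-3))) = ½·(-40 + 1 + 9) = -15, so the V-coordinate is 3/4.
[UVP] = ½·(5·(-5−(-3)) + 1·(-3−6) + (-1)·(6−(-5))) = ½·(-10 − 9 − 11) = -15, so the W-coordinate is 3/4.

(-1/2, 3/4, 3/4)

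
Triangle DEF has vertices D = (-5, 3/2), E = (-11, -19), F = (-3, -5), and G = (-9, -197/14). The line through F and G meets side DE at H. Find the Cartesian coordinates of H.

Barycentric coordinates of G with respect to DEF: (1/7, 5/7, 1/7).
On side DE the F-coordinate is zero; dropping G's F-weight 1/7 and renormalizing the remaining 1/7 : 5/7 gives weights 1/6, 5/6 on D, E.
H = (1/6)·(-5, 3/2) + (5/6)·(-11, -19) = (-10, -187/12).

(-10, -187/12)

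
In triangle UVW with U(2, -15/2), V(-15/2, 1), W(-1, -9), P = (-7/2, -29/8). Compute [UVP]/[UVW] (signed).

[UVW] = ½·(2·(1−(-9)) + (-15/2)·(-9−(-15/2)) + (-1)·(-15/2−1)) = ½·(20 + 45/4 + 17/2) = 159/8.
[UVP] = ½·(2·(1−(-29/8)) + (-15/2)·(-29/8−(-15/2)) + (-7/2)·(-15/2−1)) = ½·(37/4 − 465/16 + 119/4) = 159/32, so the ratio is (159/32)/(159/8) = 1/4.

1/4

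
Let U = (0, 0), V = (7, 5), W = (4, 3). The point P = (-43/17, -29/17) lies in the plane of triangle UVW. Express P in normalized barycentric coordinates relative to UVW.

(18/17, -13/17, 12/17)

Signed area of the reference triangle: [UVW] = ½·(0·(5−3) + 7·(3−0) + 4·(0−5)) = ½·(0 + 21 − 20) = 1/2.
[PVW] = ½·((-43/17)·(5−3) + 7·(3−(-29/17)) + 4·(-29/17−5)) = ½·(-86/17 + 560/17 − 456/17) = 9/17, so the U-coordinate is (9/17)/(1/2) = 18/17.
[UPW] = ½·(0·(-29/17−3) + (-43/17)·(3−0) + 4·(0−(-29/17))) = ½·(0 − 129/17 + 116/17) = -13/34, so the V-coordinate is -13/17.
[UVP] = ½·(0·(5−(-29/17)) + 7·(-29/17−0) + (-43/17)·(0−5)) = ½·(0 − 203/17 + 215/17) = 6/17, so the W-coordinate is 12/17.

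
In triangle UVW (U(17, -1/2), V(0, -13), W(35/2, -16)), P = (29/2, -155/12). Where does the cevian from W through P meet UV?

Barycentric coordinates of P with respect to UVW: (1/6, 1/6, 2/3).
On side UV the W-coordinate is zero; dropping P's W-weight 2/3 and renormalizing the remaining 1/6 : 1/6 gives weights 1/2, 1/2 on U, V.
Q = (1/2)·(17, -1/2) + (1/2)·(0, -13) = (17/2, -27/4).

(17/2, -27/4)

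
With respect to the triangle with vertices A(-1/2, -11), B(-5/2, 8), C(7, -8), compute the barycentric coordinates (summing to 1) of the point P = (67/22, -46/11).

(2/11, 3/11, 6/11)

Signed area of the reference triangle: [ABC] = ½·((-1/2)·(8−(-8)) + (-5/2)·(-8−(-11)) + 7·(-11−8)) = ½·(-8 − 15/2 − 133) = -297/4.
[PBC] = ½·((67/22)·(8−(-8)) + (-5/2)·(-8−(-46/11)) + 7·(-46/11−8)) = ½·(536/11 + 105/11 − 938/11) = -27/2, so the A-coordinate is (-27/2)/(-297/4) = 2/11.
[APC] = ½·((-1/2)·(-46/11−(-8)) + (67/22)·(-8−(-11)) + 7·(-11−(-46/11))) = ½·(-21/11 + 201/22 − 525/11) = -81/4, so the B-coordinate is 3/11.
[ABP] = ½·((-1/2)·(8−(-46/11)) + (-5/2)·(-46/11−(-11)) + (67/22)·(-11−8)) = ½·(-67/11 − 375/22 − 1273/22) = -81/2, so the C-coordinate is 6/11.
Check: 2/11 + 3/11 + 6/11 = 1.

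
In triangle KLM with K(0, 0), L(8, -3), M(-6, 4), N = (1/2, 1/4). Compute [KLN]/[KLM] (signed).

1/4

[KLM] = ½·(0·(-3−4) + 8·(4−0) + (-6)·(0−(-3))) = ½·(0 + 32 − 18) = 7.
[KLN] = ½·(0·(-3−(1/4)) + 8·(1/4−0) + (1/2)·(0−(-3))) = ½·(0 + 2 + 3/2) = 7/4, so the ratio is (7/4)/7 = 1/4.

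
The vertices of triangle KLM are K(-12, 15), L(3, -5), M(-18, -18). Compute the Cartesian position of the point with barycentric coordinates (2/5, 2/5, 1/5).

(-36/5, 2/5)

N = (2/5)·K + (2/5)·L + (1/5)·M.
x-coordinate: (2/5)·(-12) + (2/5)·3 + (1/5)·(-18) = -36/5.
y-coordinate: (2/5)·15 + (2/5)·(-5) + (1/5)·(-18) = 2/5.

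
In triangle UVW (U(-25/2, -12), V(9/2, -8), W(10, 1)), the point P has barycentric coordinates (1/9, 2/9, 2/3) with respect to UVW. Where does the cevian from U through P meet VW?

Line UP meets VW where the U-coordinate vanishes; zeroing P's U-weight and renormalizing leaves V, W-weights 2/9 : 2/3 → (1/4, 3/4).
So Q = (1/4)·V + (3/4)·W = (69/8, -5/4).

(69/8, -5/4)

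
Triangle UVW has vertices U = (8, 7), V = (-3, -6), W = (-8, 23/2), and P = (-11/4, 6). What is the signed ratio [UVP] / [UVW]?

1/2

[UVW] = ½·(8·(-6−(23/2)) + (-3)·(23/2−7) + (-8)·(7−(-6))) = ½·(-140 − 27/2 − 104) = -515/4.
[UVP] = ½·(8·(-6−6) + (-3)·(6−7) + (-11/4)·(7−(-6))) = ½·(-96 + 3 − 143/4) = -515/8, so the ratio is (-515/8)/(-515/4) = 1/2.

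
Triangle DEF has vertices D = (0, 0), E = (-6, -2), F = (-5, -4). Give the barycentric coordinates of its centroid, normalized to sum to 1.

The centroid is the average of the vertices, so each weight is 1/3.

(1/3, 1/3, 1/3)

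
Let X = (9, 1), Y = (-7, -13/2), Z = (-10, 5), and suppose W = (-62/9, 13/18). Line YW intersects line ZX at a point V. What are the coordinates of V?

Barycentric coordinates of W with respect to XYZ: (1/9, 1/3, 5/9).
On side ZX the Y-coordinate is zero; dropping W's Y-weight 1/3 and renormalizing the remaining 5/9 : 1/9 gives weights 5/6, 1/6 on Z, X.
V = (5/6)·(-10, 5) + (1/6)·(9, 1) = (-41/6, 13/3).

(-41/6, 13/3)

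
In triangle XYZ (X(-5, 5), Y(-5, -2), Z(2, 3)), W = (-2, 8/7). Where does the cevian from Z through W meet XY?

Barycentric coordinates of W with respect to XYZ: (1/7, 3/7, 3/7).
On side XY the Z-coordinate is zero; dropping W's Z-weight 3/7 and renormalizing the remaining 1/7 : 3/7 gives weights 1/4, 3/4 on X, Y.
V = (1/4)·(-5, 5) + (3/4)·(-5, -2) = (-5, -1/4).

(-5, -1/4)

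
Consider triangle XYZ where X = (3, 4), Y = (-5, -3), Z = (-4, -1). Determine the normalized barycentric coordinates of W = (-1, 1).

Signed area of the reference triangle: [XYZ] = ½·(3·(-3−(-1)) + (-5)·(-1−4) + (-4)·(4−(-3))) = ½·(-6 + 25 − 28) = -9/2.
[WYZ] = ½·((-1)·(-3−(-1)) + (-5)·(-1−1) + (-4)·(1−(-3))) = ½·(2 + 10 − 16) = -2, so the X-coordinate is (-2)/(-9/2) = 4/9.
[XWZ] = ½·(3·(1−(-1)) + (-1)·(-1−4) + (-4)·(4−1)) = ½·(6 + 5 − 12) = -1/2, so the Y-coordinate is 1/9.
[XYW] = ½·(3·(-3−1) + (-5)·(1−4) + (-1)·(4−(-3))) = ½·(-12 + 15 − 7) = -2, so the Z-coordinate is 4/9.
Check: 4/9 + 1/9 + 4/9 = 1.

(4/9, 1/9, 4/9)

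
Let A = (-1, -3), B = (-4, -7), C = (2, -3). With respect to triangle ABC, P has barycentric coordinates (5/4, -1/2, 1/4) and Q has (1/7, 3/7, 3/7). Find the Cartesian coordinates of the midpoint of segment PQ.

(1/8, -20/7)

Barycentric coordinates of the midpoint are the average: (39/56, -1/28, 19/56).
Converting: (39/56)·A + (-1/28)·B + (19/56)·C = (1/8, -20/7).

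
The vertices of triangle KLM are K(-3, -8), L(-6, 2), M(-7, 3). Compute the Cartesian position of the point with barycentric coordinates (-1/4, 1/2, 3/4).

(-15/2, 21/4)

N = (-1/4)·K + (1/2)·L + (3/4)·M.
x-coordinate: (-1/4)·(-3) + (1/2)·(-6) + (3/4)·(-7) = -15/2.
y-coordinate: (-1/4)·(-8) + (1/2)·2 + (3/4)·3 = 21/4.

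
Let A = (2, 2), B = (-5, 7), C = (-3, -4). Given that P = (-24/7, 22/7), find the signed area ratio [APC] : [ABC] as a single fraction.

[ABC] = ½·(2·(7−(-4)) + (-5)·(-4−2) + (-3)·(2−7)) = ½·(22 + 30 + 15) = 67/2.
[APC] = ½·(2·(22/7−(-4)) + (-24/7)·(-4−2) + (-3)·(2−(22/7))) = ½·(100/7 + 144/7 + 24/7) = 134/7, so the ratio is (134/7)/(67/2) = 4/7.

4/7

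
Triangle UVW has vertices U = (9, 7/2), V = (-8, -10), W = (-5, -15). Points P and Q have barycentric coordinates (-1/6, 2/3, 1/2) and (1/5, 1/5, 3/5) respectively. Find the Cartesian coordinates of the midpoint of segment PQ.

(-91/15, -501/40)

Barycentric coordinates of the midpoint are the average: (1/60, 13/30, 11/20).
Converting: (1/60)·U + (13/30)·V + (11/20)·W = (-91/15, -501/40).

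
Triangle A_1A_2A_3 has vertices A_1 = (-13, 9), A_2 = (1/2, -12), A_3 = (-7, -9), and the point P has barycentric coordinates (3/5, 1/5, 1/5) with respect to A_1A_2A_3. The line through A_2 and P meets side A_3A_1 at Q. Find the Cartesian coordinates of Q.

(-23/2, 9/2)

Line A_2P meets A_3A_1 where the A_2-coordinate vanishes; zeroing P's A_2-weight and renormalizing leaves A_3, A_1-weights 1/5 : 3/5 → (1/4, 3/4).
So Q = (1/4)·A_3 + (3/4)·A_1 = (-23/2, 9/2).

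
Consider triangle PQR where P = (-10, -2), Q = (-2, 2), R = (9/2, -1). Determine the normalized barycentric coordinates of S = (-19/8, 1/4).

(1/4, 1/2, 1/4)

Signed area of the reference triangle: [PQR] = ½·((-10)·(2−(-1)) + (-2)·(-1−(-2)) + (9/2)·(-2−2)) = ½·(-30 − 2 − 18) = -25.
[SQR] = ½·((-19/8)·(2−(-1)) + (-2)·(-1−(1/4)) + (9/2)·(1/4−2)) = ½·(-57/8 + 5/2 − 63/8) = -25/4, so the P-coordinate is (-25/4)/(-25) = 1/4.
[PSR] = ½·((-10)·(1/4−(-1)) + (-19/8)·(-1−(-2)) + (9/2)·(-2−(1/4))) = ½·(-25/2 − 19/8 − 81/8) = -25/2, so the Q-coordinate is 1/2.
[PQS] = ½·((-10)·(2−(1/4)) + (-2)·(1/4−(-2)) + (-19/8)·(-2−2)) = ½·(-35/2 − 9/2 + 19/2) = -25/4, so the R-coordinate is 1/4.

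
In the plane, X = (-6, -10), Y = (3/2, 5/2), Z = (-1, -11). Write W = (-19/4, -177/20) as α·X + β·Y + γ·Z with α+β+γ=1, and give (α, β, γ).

(4/5, 1/10, 1/10)

Signed area of the reference triangle: [XYZ] = ½·((-6)·(5/2−(-11)) + (3/2)·(-11−(-10)) + (-1)·(-10−(5/2))) = ½·(-81 − 3/2 + 25/2) = -35.
[WYZ] = ½·((-19/4)·(5/2−(-11)) + (3/2)·(-11−(-177/20)) + (-1)·(-177/20−(5/2))) = ½·(-513/8 − 129/40 + 227/20) = -28, so the X-coordinate is (-28)/(-35) = 4/5.
[XWZ] = ½·((-6)·(-177/20−(-11)) + (-19/4)·(-11−(-10)) + (-1)·(-10−(-177/20))) = ½·(-129/10 + 19/4 + 23/20) = -7/2, so the Y-coordinate is 1/10.
[XYW] = ½·((-6)·(5/2−(-177/20)) + (3/2)·(-177/20−(-10)) + (-19/4)·(-10−(5/2))) = ½·(-681/10 + 69/40 + 475/8) = -7/2, so the Z-coordinate is 1/10.
Check: 4/5 + 1/10 + 1/10 = 1.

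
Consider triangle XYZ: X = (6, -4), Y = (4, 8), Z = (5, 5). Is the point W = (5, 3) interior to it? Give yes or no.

Barycentric coordinates of W: (1/3, 1/3, 1/3).
The three coordinates are positive, positive, positive; a point is interior exactly when all three are positive.

yes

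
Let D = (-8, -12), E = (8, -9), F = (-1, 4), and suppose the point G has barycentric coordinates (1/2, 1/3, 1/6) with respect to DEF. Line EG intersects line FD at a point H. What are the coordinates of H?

(-25/4, -8)

Line EG meets FD where the E-coordinate vanishes; zeroing G's E-weight and renormalizing leaves F, D-weights 1/6 : 1/2 → (1/4, 3/4).
So H = (1/4)·F + (3/4)·D = (-25/4, -8).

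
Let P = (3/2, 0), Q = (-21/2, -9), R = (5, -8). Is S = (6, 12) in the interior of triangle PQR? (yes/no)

Barycentric coordinates of S: (206/85, -52/85, -69/85).
The three coordinates are positive, negative, negative; a point is interior exactly when all three are positive.

no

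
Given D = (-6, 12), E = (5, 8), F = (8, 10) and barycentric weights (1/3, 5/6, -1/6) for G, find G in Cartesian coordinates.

(5/6, 9)

G = (1/3)·D + (5/6)·E + (-1/6)·F.
x-coordinate: (1/3)·(-6) + (5/6)·5 + (-1/6)·8 = 5/6.
y-coordinate: (1/3)·12 + (5/6)·8 + (-1/6)·10 = 9.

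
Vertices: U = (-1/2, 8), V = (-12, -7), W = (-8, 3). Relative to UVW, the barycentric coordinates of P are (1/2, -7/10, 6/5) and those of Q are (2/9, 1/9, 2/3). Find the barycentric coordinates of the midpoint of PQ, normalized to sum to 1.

(13/36, -53/180, 14/15)

Since both coordinate triples sum to 1, the midpoint's barycentrics are the componentwise average.
(1/2+2/9)/2 = 13/36; similarly -53/180 and 14/15.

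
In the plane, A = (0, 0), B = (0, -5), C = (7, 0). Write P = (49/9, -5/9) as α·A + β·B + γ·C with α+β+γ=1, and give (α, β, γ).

Signed area of the reference triangle: [ABC] = ½·(0·(-5−0) + 0·(0−0) + 7·(0−(-5))) = ½·(0 + 0 + 35) = 35/2.
[PBC] = ½·((49/9)·(-5−0) + 0·(0−(-5/9)) + 7·(-5/9−(-5))) = ½·(-245/9 + 0 + 280/9) = 35/18, so the A-coordinate is (35/18)/(35/2) = 1/9.
[APC] = ½·(0·(-5/9−0) + (49/9)·(0−0) + 7·(0−(-5/9))) = ½·(0 + 0 + 35/9) = 35/18, so the B-coordinate is 1/9.
[ABP] = ½·(0·(-5−(-5/9)) + 0·(-5/9−0) + (49/9)·(0−(-5))) = ½·(0 + 0 + 245/9) = 245/18, so the C-coordinate is 7/9.
Check: 1/9 + 1/9 + 7/9 = 1.

(1/9, 1/9, 7/9)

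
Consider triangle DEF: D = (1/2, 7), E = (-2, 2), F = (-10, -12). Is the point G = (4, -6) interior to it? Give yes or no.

no

Barycentric coordinates of G: (-148/5, 203/5, -10).
The three coordinates are negative, positive, negative; a point is interior exactly when all three are positive.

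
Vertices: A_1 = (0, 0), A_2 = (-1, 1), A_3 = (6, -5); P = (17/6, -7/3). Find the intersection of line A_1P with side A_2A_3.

Barycentric coordinates of P with respect to A_1A_2A_3: (1/3, 1/6, 1/2).
On side A_2A_3 the A_1-coordinate is zero; dropping P's A_1-weight 1/3 and renormalizing the remaining 1/6 : 1/2 gives weights 1/4, 3/4 on A_2, A_3.
Q = (1/4)·(-1, 1) + (3/4)·(6, -5) = (17/4, -7/2).

(17/4, -7/2)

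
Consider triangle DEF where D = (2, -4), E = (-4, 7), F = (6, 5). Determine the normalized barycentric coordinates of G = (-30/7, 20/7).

(3/7, 6/7, -2/7)

Signed area of the reference triangle: [DEF] = ½·(2·(7−5) + (-4)·(5−(-4)) + 6·(-4−7)) = ½·(4 − 36 − 66) = -49.
[GEF] = ½·((-30/7)·(7−5) + (-4)·(5−(20/7)) + 6·(20/7−7)) = ½·(-60/7 − 60/7 − 174/7) = -21, so the D-coordinate is (-21)/(-49) = 3/7.
[DGF] = ½·(2·(20/7−5) + (-30/7)·(5−(-4)) + 6·(-4−(20/7))) = ½·(-30/7 − 270/7 − 288/7) = -42, so the E-coordinate is 6/7.
[DEG] = ½·(2·(7−(20/7)) + (-4)·(20/7−(-4)) + (-30/7)·(-4−7)) = ½·(58/7 − 192/7 + 330/7) = 14, so the F-coordinate is -2/7.
Check: 3/7 + 6/7 − 2/7 = 1.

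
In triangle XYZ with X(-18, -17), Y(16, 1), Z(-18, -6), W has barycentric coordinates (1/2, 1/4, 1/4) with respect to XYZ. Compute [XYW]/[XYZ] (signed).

The signed ratio [XYW]/[XYZ] equals the barycentric coordinate of W at vertex Z, which is 1/4.

1/4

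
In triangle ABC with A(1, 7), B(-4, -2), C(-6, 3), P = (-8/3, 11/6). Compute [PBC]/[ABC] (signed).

[ABC] = ½·(1·(-2−3) + (-4)·(3−7) + (-6)·(7−(-2))) = ½·(-5 + 16 − 54) = -43/2.
[PBC] = ½·((-8/3)·(-2−3) + (-4)·(3−(11/6)) + (-6)·(11/6−(-2))) = ½·(40/3 − 14/3 − 23) = -43/6, so the ratio is (-43/6)/(-43/2) = 1/3.

1/3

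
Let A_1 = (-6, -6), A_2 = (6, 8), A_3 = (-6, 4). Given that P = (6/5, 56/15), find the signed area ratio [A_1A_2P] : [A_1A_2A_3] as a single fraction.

[A_1A_2A_3] = ½·((-6)·(8−4) + 6·(4−(-6)) + (-6)·(-6−8)) = ½·(-24 + 60 + 84) = 60.
[A_1A_2P] = ½·((-6)·(8−(56/15)) + 6·(56/15−(-6)) + (6/5)·(-6−8)) = ½·(-128/5 + 292/5 − 84/5) = 8, so the ratio is 8/60 = 2/15.

2/15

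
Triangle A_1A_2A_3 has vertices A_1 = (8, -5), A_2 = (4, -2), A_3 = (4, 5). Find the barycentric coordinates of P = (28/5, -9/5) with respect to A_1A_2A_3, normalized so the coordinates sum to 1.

Signed area of the reference triangle: [A_1A_2A_3] = ½·(8·(-2−5) + 4·(5−(-5)) + 4·(-5−(-2))) = ½·(-56 + 40 − 12) = -14.
[PA_2A_3] = ½·((28/5)·(-2−5) + 4·(5−(-9/5)) + 4·(-9/5−(-2))) = ½·(-196/5 + 136/5 + 4/5) = -28/5, so the A_1-coordinate is (-28/5)/(-14) = 2/5.
[A_1PA_3] = ½·(8·(-9/5−5) + (28/5)·(5−(-5)) + 4·(-5−(-9/5))) = ½·(-272/5 + 56 − 64/5) = -28/5, so the A_2-coordinate is 2/5.
[A_1A_2P] = ½·(8·(-2−(-9/5)) + 4·(-9/5−(-5)) + (28/5)·(-5−(-2))) = ½·(-8/5 + 64/5 − 84/5) = -14/5, so the A_3-coordinate is 1/5.
Check: 2/5 + 2/5 + 1/5 = 1.

(2/5, 2/5, 1/5)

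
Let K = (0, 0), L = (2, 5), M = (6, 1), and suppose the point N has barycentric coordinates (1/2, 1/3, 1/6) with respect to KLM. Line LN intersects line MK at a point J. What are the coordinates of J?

Line LN meets MK where the L-coordinate vanishes; zeroing N's L-weight and renormalizing leaves M, K-weights 1/6 : 1/2 → (1/4, 3/4).
So J = (1/4)·M + (3/4)·K = (3/2, 1/4).

(3/2, 1/4)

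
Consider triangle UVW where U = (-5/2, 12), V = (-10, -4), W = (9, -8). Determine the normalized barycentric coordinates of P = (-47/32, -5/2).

Signed area of the reference triangle: [UVW] = ½·((-5/2)·(-4−(-8)) + (-10)·(-8−12) + 9·(12−(-4))) = ½·(-10 + 200 + 144) = 167.
[PVW] = ½·((-47/32)·(-4−(-8)) + (-10)·(-8−(-5/2)) + 9·(-5/2−(-4))) = ½·(-47/8 + 55 + 27/2) = 501/16, so the U-coordinate is (501/16)/167 = 3/16.
[UPW] = ½·((-5/2)·(-5/2−(-8)) + (-47/32)·(-8−12) + 9·(12−(-5/2))) = ½·(-55/4 + 235/8 + 261/2) = 1169/16, so the V-coordinate is 7/16.
[UVP] = ½·((-5/2)·(-4−(-5/2)) + (-10)·(-5/2−12) + (-47/32)·(12−(-4))) = ½·(15/4 + 145 − 47/2) = 501/8, so the W-coordinate is 3/8.
Check: 3/16 + 7/16 + 3/8 = 1.

(3/16, 7/16, 3/8)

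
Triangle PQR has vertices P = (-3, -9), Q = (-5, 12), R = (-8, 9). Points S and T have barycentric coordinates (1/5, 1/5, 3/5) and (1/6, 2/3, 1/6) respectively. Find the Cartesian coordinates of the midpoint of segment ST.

(-347/60, 7)

Barycentric coordinates of the midpoint are the average: (11/60, 13/30, 23/60).
Converting: (11/60)·P + (13/30)·Q + (23/60)·R = (-347/60, 7).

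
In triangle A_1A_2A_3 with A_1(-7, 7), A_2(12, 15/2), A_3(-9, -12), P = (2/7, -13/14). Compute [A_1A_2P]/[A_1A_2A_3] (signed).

3/7

[A_1A_2A_3] = ½·((-7)·(15/2−(-12)) + 12·(-12−7) + (-9)·(7−(15/2))) = ½·(-273/2 − 228 + 9/2) = -180.
[A_1A_2P] = ½·((-7)·(15/2−(-13/14)) + 12·(-13/14−7) + (2/7)·(7−(15/2))) = ½·(-59 − 666/7 − 1/7) = -540/7, so the ratio is (-540/7)/(-180) = 3/7.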